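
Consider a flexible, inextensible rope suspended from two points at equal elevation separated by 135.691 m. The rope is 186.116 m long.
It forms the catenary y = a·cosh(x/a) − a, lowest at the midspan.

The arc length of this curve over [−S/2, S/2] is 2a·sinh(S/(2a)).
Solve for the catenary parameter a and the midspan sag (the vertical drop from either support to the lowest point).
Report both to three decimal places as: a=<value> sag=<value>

seed: a₀ = √(S³/(24(L−S))) = √(135.691³/(24·50.425)) = 45.435780
iter 1: u=1.493217  f(a)=+5.930e+00  f'(a)=-2.756e+00  a ← 45.435780 − (+5.930e+00/-2.756e+00) = 47.587578
iter 2: u=1.425698  f(a)=+4.472e-01  f'(a)=-2.354e+00  a ← 47.587578 − (+4.472e-01/-2.354e+00) = 47.777554
iter 3: u=1.420029  f(a)=+3.003e-03  f'(a)=-2.323e+00  a ← 47.777554 − (+3.003e-03/-2.323e+00) = 47.778847
iter 4: u=1.419990  f(a)=+1.374e-07  f'(a)=-2.322e+00  a ← 47.778847 − (+1.374e-07/-2.322e+00) = 47.778848
iter 5: u=1.419990  f(a)=+2.842e-14  f'(a)=-2.322e+00  a ← 47.778848 − (+2.842e-14/-2.322e+00) = 47.778848
converged: |Δa| < 1e-12 after 5 iterations
sag = a·(cosh(S/(2a)) − 1) = 47.778848·(cosh(1.419990) − 1) = 56.828082
T_max/T_min = cosh(S/(2a)) = 2.189398

a=47.779 sag=56.828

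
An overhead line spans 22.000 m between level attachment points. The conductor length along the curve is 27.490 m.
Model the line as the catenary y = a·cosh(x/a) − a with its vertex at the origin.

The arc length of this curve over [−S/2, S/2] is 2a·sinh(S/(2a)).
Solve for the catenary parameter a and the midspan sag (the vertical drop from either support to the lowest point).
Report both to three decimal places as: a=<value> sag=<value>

seed: a₀ = √(S³/(24(L−S))) = √(22.000³/(24·5.490)) = 8.989639
iter 1: u=1.223631  f(a)=+4.260e-01  f'(a)=-1.414e+00  a ← 8.989639 − (+4.260e-01/-1.414e+00) = 9.290813
iter 2: u=1.183965  f(a)=+2.234e-02  f'(a)=-1.270e+00  a ← 9.290813 − (+2.234e-02/-1.270e+00) = 9.308412
iter 3: u=1.181727  f(a)=+6.900e-05  f'(a)=-1.262e+00  a ← 9.308412 − (+6.900e-05/-1.262e+00) = 9.308467
iter 4: u=1.181720  f(a)=+6.626e-10  f'(a)=-1.262e+00  a ← 9.308467 − (+6.626e-10/-1.262e+00) = 9.308467
iter 5: u=1.181720  f(a)=+3.553e-15  f'(a)=-1.262e+00  a ← 9.308467 − (+3.553e-15/-1.262e+00) = 9.308467
converged: |Δa| < 1e-12 after 5 iterations
sag = a·(cosh(S/(2a)) − 1) = 9.308467·(cosh(1.181720) − 1) = 7.291912
T_max/T_min = cosh(S/(2a)) = 1.783363

a=9.308 sag=7.292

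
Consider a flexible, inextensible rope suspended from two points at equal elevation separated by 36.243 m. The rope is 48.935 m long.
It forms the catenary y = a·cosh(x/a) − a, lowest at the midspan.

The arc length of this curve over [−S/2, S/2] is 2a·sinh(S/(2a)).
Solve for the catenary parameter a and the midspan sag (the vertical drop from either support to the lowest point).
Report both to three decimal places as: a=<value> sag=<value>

seed: a₀ = √(S³/(24(L−S))) = √(36.243³/(24·12.692)) = 12.501599
iter 1: u=1.449535  f(a)=+1.402e+00  f'(a)=-2.490e+00  a ← 12.501599 − (+1.402e+00/-2.490e+00) = 13.064597
iter 2: u=1.387069  f(a)=+1.003e-01  f'(a)=-2.146e+00  a ← 13.064597 − (+1.003e-01/-2.146e+00) = 13.111328
iter 3: u=1.382125  f(a)=+6.003e-04  f'(a)=-2.120e+00  a ← 13.111328 − (+6.003e-04/-2.120e+00) = 13.111612
iter 4: u=1.382096  f(a)=+2.179e-08  f'(a)=-2.120e+00  a ← 13.111612 − (+2.179e-08/-2.120e+00) = 13.111612
iter 5: u=1.382096  f(a)=-7.105e-15  f'(a)=-2.120e+00  a ← 13.111612 − (-7.105e-15/-2.120e+00) = 13.111612
converged: |Δa| < 1e-12 after 5 iterations
sag = a·(cosh(S/(2a)) − 1) = 13.111612·(cosh(1.382096) − 1) = 14.647584
T_max/T_min = cosh(S/(2a)) = 2.117146

a=13.112 sag=14.648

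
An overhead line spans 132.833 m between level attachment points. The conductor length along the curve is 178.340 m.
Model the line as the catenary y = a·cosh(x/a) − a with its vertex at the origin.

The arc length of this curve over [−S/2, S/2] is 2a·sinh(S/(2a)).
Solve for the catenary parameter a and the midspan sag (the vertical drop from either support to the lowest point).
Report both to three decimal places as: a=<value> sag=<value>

a=48.539 sag=52.986

seed: a₀ = √(S³/(24(L−S))) = √(132.833³/(24·45.507)) = 46.324874
iter 1: u=1.433711  f(a)=+4.913e+00  f'(a)=-2.399e+00  a ← 46.324874 − (+4.913e+00/-2.399e+00) = 48.372356
iter 2: u=1.373026  f(a)=+3.445e-01  f'(a)=-2.074e+00  a ← 48.372356 − (+3.445e-01/-2.074e+00) = 48.538476
iter 3: u=1.368327  f(a)=+1.976e-03  f'(a)=-2.050e+00  a ← 48.538476 − (+1.976e-03/-2.050e+00) = 48.539440
iter 4: u=1.368300  f(a)=+6.585e-08  f'(a)=-2.050e+00  a ← 48.539440 − (+6.585e-08/-2.050e+00) = 48.539440
iter 5: u=1.368300  f(a)=+2.842e-14  f'(a)=-2.050e+00  a ← 48.539440 − (+2.842e-14/-2.050e+00) = 48.539440
converged: |Δa| < 1e-12 after 5 iterations
sag = a·(cosh(S/(2a)) − 1) = 48.539440·(cosh(1.368300) − 1) = 52.985760
T_max/T_min = cosh(S/(2a)) = 2.091602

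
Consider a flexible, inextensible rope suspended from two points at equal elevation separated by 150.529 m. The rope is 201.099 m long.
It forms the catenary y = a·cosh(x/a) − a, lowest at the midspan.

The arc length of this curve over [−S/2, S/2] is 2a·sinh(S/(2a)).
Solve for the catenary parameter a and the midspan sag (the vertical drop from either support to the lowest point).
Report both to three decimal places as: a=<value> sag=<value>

seed: a₀ = √(S³/(24(L−S))) = √(150.529³/(24·50.570)) = 53.012486
iter 1: u=1.419750  f(a)=+5.348e+00  f'(a)=-2.321e+00  a ← 53.012486 − (+5.348e+00/-2.321e+00) = 55.316617
iter 2: u=1.360613  f(a)=+3.685e-01  f'(a)=-2.011e+00  a ← 55.316617 − (+3.685e-01/-2.011e+00) = 55.499799
iter 3: u=1.356122  f(a)=+2.035e-03  f'(a)=-1.989e+00  a ← 55.499799 − (+2.035e-03/-1.989e+00) = 55.500822
iter 4: u=1.356097  f(a)=+6.282e-08  f'(a)=-1.989e+00  a ← 55.500822 − (+6.282e-08/-1.989e+00) = 55.500822
iter 5: u=1.356097  f(a)=+2.842e-14  f'(a)=-1.989e+00  a ← 55.500822 − (+2.842e-14/-1.989e+00) = 55.500822
converged: |Δa| < 1e-12 after 5 iterations
sag = a·(cosh(S/(2a)) − 1) = 55.500822·(cosh(1.356097) − 1) = 59.349268
T_max/T_min = cosh(S/(2a)) = 2.069340

a=55.501 sag=59.349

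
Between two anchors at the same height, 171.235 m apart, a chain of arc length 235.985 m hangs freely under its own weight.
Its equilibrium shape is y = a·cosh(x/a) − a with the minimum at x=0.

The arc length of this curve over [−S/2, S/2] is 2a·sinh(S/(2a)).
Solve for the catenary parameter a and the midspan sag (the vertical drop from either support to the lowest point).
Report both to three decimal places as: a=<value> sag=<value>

seed: a₀ = √(S³/(24(L−S))) = √(171.235³/(24·64.750)) = 56.841208
iter 1: u=1.506258  f(a)=+7.755e+00  f'(a)=-2.839e+00  a ← 56.841208 − (+7.755e+00/-2.839e+00) = 59.572874
iter 2: u=1.437189  f(a)=+5.941e-01  f'(a)=-2.419e+00  a ← 59.572874 − (+5.941e-01/-2.419e+00) = 59.818446
iter 3: u=1.431289  f(a)=+4.126e-03  f'(a)=-2.386e+00  a ← 59.818446 − (+4.126e-03/-2.386e+00) = 59.820176
iter 4: u=1.431248  f(a)=+2.020e-07  f'(a)=-2.385e+00  a ← 59.820176 − (+2.020e-07/-2.385e+00) = 59.820176
iter 5: u=1.431248  f(a)=+0.000e+00  f'(a)=-2.385e+00  a ← 59.820176 − (+0.000e+00/-2.385e+00) = 59.820176
converged: |Δa| < 1e-12 after 5 iterations
sag = a·(cosh(S/(2a)) − 1) = 59.820176·(cosh(1.431248) − 1) = 72.469973
T_max/T_min = cosh(S/(2a)) = 2.211464

a=59.820 sag=72.470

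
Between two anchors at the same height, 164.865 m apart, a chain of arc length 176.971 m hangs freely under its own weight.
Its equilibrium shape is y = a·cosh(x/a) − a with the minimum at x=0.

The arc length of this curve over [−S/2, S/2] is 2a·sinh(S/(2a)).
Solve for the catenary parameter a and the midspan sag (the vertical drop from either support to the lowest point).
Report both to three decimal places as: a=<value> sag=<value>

a=125.535 sag=28.051

seed: a₀ = √(S³/(24(L−S))) = √(164.865³/(24·12.106)) = 124.190034
iter 1: u=0.663761  f(a)=+2.695e-01  f'(a)=-2.037e-01  a ← 124.190034 − (+2.695e-01/-2.037e-01) = 125.513140
iter 2: u=0.656764  f(a)=+4.367e-03  f'(a)=-1.971e-01  a ← 125.513140 − (+4.367e-03/-1.971e-01) = 125.535295
iter 3: u=0.656648  f(a)=+1.189e-06  f'(a)=-1.970e-01  a ← 125.535295 − (+1.189e-06/-1.970e-01) = 125.535301
iter 4: u=0.656648  f(a)=+5.684e-14  f'(a)=-1.970e-01  a ← 125.535301 − (+5.684e-14/-1.970e-01) = 125.535301
converged: |Δa| < 1e-12 after 4 iterations
sag = a·(cosh(S/(2a)) − 1) = 125.535301·(cosh(0.656648) − 1) = 28.051142
T_max/T_min = cosh(S/(2a)) = 1.223452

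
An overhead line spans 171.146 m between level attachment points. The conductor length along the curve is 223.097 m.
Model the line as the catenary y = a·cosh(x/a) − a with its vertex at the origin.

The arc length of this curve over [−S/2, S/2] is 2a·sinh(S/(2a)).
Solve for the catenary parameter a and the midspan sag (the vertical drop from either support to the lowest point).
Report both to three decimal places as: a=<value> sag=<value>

seed: a₀ = √(S³/(24(L−S))) = √(171.146³/(24·51.951)) = 63.408511
iter 1: u=1.349551  f(a)=+4.941e+00  f'(a)=-1.957e+00  a ← 63.408511 − (+4.941e+00/-1.957e+00) = 65.933282
iter 2: u=1.297873  f(a)=+3.105e-01  f'(a)=-1.718e+00  a ← 65.933282 − (+3.105e-01/-1.718e+00) = 66.113965
iter 3: u=1.294326  f(a)=+1.407e-03  f'(a)=-1.703e+00  a ← 66.113965 − (+1.407e-03/-1.703e+00) = 66.114791
iter 4: u=1.294309  f(a)=+2.920e-08  f'(a)=-1.703e+00  a ← 66.114791 − (+2.920e-08/-1.703e+00) = 66.114791
iter 5: u=1.294309  f(a)=+0.000e+00  f'(a)=-1.703e+00  a ← 66.114791 − (+0.000e+00/-1.703e+00) = 66.114791
converged: |Δa| < 1e-12 after 5 iterations
sag = a·(cosh(S/(2a)) − 1) = 66.114791·(cosh(1.294309) − 1) = 63.554918
T_max/T_min = cosh(S/(2a)) = 1.961281

a=66.115 sag=63.555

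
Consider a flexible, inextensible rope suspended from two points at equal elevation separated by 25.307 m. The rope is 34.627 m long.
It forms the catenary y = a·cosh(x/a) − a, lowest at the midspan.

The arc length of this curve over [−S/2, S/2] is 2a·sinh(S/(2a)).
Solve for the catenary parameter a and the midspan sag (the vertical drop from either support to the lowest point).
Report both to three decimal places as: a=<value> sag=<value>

seed: a₀ = √(S³/(24(L−S))) = √(25.307³/(24·9.320)) = 8.512310
iter 1: u=1.486494  f(a)=+1.086e+00  f'(a)=-2.713e+00  a ← 8.512310 − (+1.086e+00/-2.713e+00) = 8.912385
iter 2: u=1.419766  f(a)=+8.122e-02  f'(a)=-2.321e+00  a ← 8.912385 − (+8.122e-02/-2.321e+00) = 8.947377
iter 3: u=1.414213  f(a)=+5.360e-04  f'(a)=-2.291e+00  a ← 8.947377 − (+5.360e-04/-2.291e+00) = 8.947611
iter 4: u=1.414176  f(a)=+2.368e-08  f'(a)=-2.290e+00  a ← 8.947611 − (+2.368e-08/-2.290e+00) = 8.947611
iter 5: u=1.414176  f(a)=-7.105e-15  f'(a)=-2.290e+00  a ← 8.947611 − (-7.105e-15/-2.290e+00) = 8.947611
converged: |Δa| < 1e-12 after 5 iterations
sag = a·(cosh(S/(2a)) − 1) = 8.947611·(cosh(1.414176) − 1) = 10.541284
T_max/T_min = cosh(S/(2a)) = 2.178112

a=8.948 sag=10.541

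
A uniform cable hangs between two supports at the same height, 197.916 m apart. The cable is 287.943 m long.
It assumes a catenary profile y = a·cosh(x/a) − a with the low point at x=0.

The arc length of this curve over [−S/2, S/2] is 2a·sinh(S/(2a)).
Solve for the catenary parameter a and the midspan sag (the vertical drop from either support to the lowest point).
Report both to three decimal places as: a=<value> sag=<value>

a=63.623 sag=93.780

seed: a₀ = √(S³/(24(L−S))) = √(197.916³/(24·90.027)) = 59.900348
iter 1: u=1.652044  f(a)=+1.311e+01  f'(a)=-3.910e+00  a ← 59.900348 − (+1.311e+01/-3.910e+00) = 63.254128
iter 2: u=1.564451  f(a)=+1.182e+00  f'(a)=-3.235e+00  a ← 63.254128 − (+1.182e+00/-3.235e+00) = 63.619562
iter 3: u=1.555465  f(a)=+1.170e-02  f'(a)=-3.171e+00  a ← 63.619562 − (+1.170e-02/-3.171e+00) = 63.623253
iter 4: u=1.555375  f(a)=+1.172e-06  f'(a)=-3.170e+00  a ← 63.623253 − (+1.172e-06/-3.170e+00) = 63.623253
iter 5: u=1.555375  f(a)=+0.000e+00  f'(a)=-3.170e+00  a ← 63.623253 − (+0.000e+00/-3.170e+00) = 63.623253
converged: |Δa| < 1e-12 after 5 iterations
sag = a·(cosh(S/(2a)) − 1) = 63.623253·(cosh(1.555375) − 1) = 93.779768
T_max/T_min = cosh(S/(2a)) = 2.473986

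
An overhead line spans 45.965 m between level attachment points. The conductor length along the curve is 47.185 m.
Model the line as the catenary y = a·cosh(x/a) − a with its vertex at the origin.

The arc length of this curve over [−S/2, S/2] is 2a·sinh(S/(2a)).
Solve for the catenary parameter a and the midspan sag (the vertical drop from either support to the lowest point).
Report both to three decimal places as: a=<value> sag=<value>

seed: a₀ = √(S³/(24(L−S))) = √(45.965³/(24·1.220)) = 57.591098
iter 1: u=0.399063  f(a)=+9.751e-03  f'(a)=-4.305e-02  a ← 57.591098 − (+9.751e-03/-4.305e-02) = 57.817628
iter 2: u=0.397500  f(a)=+5.783e-05  f'(a)=-4.254e-02  a ← 57.817628 − (+5.783e-05/-4.254e-02) = 57.818988
iter 3: u=0.397491  f(a)=+2.061e-09  f'(a)=-4.253e-02  a ← 57.818988 − (+2.061e-09/-4.253e-02) = 57.818988
iter 4: u=0.397491  f(a)=-7.105e-15  f'(a)=-4.253e-02  a ← 57.818988 − (-7.105e-15/-4.253e-02) = 57.818988
converged: |Δa| < 1e-12 after 4 iterations
sag = a·(cosh(S/(2a)) − 1) = 57.818988·(cosh(0.397491) − 1) = 4.628121
T_max/T_min = cosh(S/(2a)) = 1.080045

a=57.819 sag=4.628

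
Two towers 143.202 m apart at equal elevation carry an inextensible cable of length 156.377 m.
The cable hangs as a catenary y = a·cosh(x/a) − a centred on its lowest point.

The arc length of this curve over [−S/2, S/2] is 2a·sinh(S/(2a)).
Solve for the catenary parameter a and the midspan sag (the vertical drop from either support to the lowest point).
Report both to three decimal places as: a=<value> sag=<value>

a=97.673 sag=27.441

seed: a₀ = √(S³/(24(L−S))) = √(143.202³/(24·13.175)) = 96.370185
iter 1: u=0.742979  f(a)=+3.685e-01  f'(a)=-2.888e-01  a ← 96.370185 − (+3.685e-01/-2.888e-01) = 97.645924
iter 2: u=0.733272  f(a)=+7.444e-03  f'(a)=-2.773e-01  a ← 97.645924 − (+7.444e-03/-2.773e-01) = 97.672774
iter 3: u=0.733070  f(a)=+3.178e-06  f'(a)=-2.770e-01  a ← 97.672774 − (+3.178e-06/-2.770e-01) = 97.672785
iter 4: u=0.733070  f(a)=+5.684e-13  f'(a)=-2.770e-01  a ← 97.672785 − (+5.684e-13/-2.770e-01) = 97.672785
converged: |Δa| < 1e-12 after 4 iterations
sag = a·(cosh(S/(2a)) − 1) = 97.672785·(cosh(0.733070) − 1) = 27.440821
T_max/T_min = cosh(S/(2a)) = 1.280946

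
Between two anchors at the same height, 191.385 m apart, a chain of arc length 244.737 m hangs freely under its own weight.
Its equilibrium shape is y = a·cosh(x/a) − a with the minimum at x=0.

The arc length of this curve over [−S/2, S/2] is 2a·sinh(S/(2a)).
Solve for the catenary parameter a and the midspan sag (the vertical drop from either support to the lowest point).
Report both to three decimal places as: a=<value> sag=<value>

a=76.906 sag=67.623

seed: a₀ = √(S³/(24(L−S))) = √(191.385³/(24·53.352)) = 73.991336
iter 1: u=1.293293  f(a)=+4.644e+00  f'(a)=-1.698e+00  a ← 73.991336 − (+4.644e+00/-1.698e+00) = 76.725856
iter 2: u=1.247200  f(a)=+2.698e-01  f'(a)=-1.506e+00  a ← 76.725856 − (+2.698e-01/-1.506e+00) = 76.905031
iter 3: u=1.244294  f(a)=+1.036e-03  f'(a)=-1.495e+00  a ← 76.905031 − (+1.036e-03/-1.495e+00) = 76.905724
iter 4: u=1.244283  f(a)=+1.538e-08  f'(a)=-1.494e+00  a ← 76.905724 − (+1.538e-08/-1.494e+00) = 76.905724
iter 5: u=1.244283  f(a)=+0.000e+00  f'(a)=-1.494e+00  a ← 76.905724 − (+0.000e+00/-1.494e+00) = 76.905724
converged: |Δa| < 1e-12 after 5 iterations
sag = a·(cosh(S/(2a)) − 1) = 76.905724·(cosh(1.244283) − 1) = 67.622959
T_max/T_min = cosh(S/(2a)) = 1.879297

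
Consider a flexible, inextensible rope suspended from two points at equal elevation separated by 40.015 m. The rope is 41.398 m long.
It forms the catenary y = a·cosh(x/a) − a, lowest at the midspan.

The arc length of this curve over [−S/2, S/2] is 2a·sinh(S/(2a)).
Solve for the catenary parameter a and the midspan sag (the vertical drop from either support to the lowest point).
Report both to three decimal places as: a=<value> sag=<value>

a=44.162 sag=4.610

seed: a₀ = √(S³/(24(L−S))) = √(40.015³/(24·1.383)) = 43.935697
iter 1: u=0.455381  f(a)=+1.441e-02  f'(a)=-6.427e-02  a ← 43.935697 − (+1.441e-02/-6.427e-02) = 44.159917
iter 2: u=0.453069  f(a)=+1.111e-04  f'(a)=-6.328e-02  a ← 44.159917 − (+1.111e-04/-6.328e-02) = 44.161672
iter 3: u=0.453051  f(a)=+6.710e-09  f'(a)=-6.328e-02  a ← 44.161672 − (+6.710e-09/-6.328e-02) = 44.161672
iter 4: u=0.453051  f(a)=+7.105e-15  f'(a)=-6.328e-02  a ← 44.161672 − (+7.105e-15/-6.328e-02) = 44.161672
converged: |Δa| < 1e-12 after 4 iterations
sag = a·(cosh(S/(2a)) − 1) = 44.161672·(cosh(0.453051) − 1) = 4.610265
T_max/T_min = cosh(S/(2a)) = 1.104395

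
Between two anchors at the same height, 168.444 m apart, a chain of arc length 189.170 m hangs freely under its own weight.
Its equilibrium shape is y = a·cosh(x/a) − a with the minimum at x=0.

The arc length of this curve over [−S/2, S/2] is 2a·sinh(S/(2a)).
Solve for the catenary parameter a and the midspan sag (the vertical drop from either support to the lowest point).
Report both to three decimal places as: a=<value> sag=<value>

a=99.781 sag=37.706

seed: a₀ = √(S³/(24(L−S))) = √(168.444³/(24·20.726)) = 98.021186
iter 1: u=0.859222  f(a)=+7.786e-01  f'(a)=-4.549e-01  a ← 98.021186 − (+7.786e-01/-4.549e-01) = 99.732717
iter 2: u=0.844477  f(a)=+2.086e-02  f'(a)=-4.309e-01  a ← 99.732717 − (+2.086e-02/-4.309e-01) = 99.781136
iter 3: u=0.844067  f(a)=+1.589e-05  f'(a)=-4.302e-01  a ← 99.781136 − (+1.589e-05/-4.302e-01) = 99.781173
iter 4: u=0.844067  f(a)=+9.237e-12  f'(a)=-4.302e-01  a ← 99.781173 − (+9.237e-12/-4.302e-01) = 99.781173
converged: |Δa| < 1e-12 after 4 iterations
sag = a·(cosh(S/(2a)) − 1) = 99.781173·(cosh(0.844067) − 1) = 37.705571
T_max/T_min = cosh(S/(2a)) = 1.377883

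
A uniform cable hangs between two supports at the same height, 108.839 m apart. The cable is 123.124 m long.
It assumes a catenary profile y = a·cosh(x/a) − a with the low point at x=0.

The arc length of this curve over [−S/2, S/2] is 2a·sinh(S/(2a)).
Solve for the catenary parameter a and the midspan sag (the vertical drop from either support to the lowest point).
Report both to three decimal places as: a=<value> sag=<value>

a=62.497 sag=25.229

seed: a₀ = √(S³/(24(L−S))) = √(108.839³/(24·14.285)) = 61.324084
iter 1: u=0.887408  f(a)=+5.731e-01  f'(a)=-5.036e-01  a ← 61.324084 − (+5.731e-01/-5.036e-01) = 62.462102
iter 2: u=0.871240  f(a)=+1.634e-02  f'(a)=-4.753e-01  a ← 62.462102 − (+1.634e-02/-4.753e-01) = 62.496489
iter 3: u=0.870761  f(a)=+1.415e-05  f'(a)=-4.744e-01  a ← 62.496489 − (+1.415e-05/-4.744e-01) = 62.496519
iter 4: u=0.870760  f(a)=+1.063e-11  f'(a)=-4.744e-01  a ← 62.496519 − (+1.063e-11/-4.744e-01) = 62.496519
converged: |Δa| < 1e-12 after 4 iterations
sag = a·(cosh(S/(2a)) − 1) = 62.496519·(cosh(0.870760) − 1) = 25.228590
T_max/T_min = cosh(S/(2a)) = 1.403680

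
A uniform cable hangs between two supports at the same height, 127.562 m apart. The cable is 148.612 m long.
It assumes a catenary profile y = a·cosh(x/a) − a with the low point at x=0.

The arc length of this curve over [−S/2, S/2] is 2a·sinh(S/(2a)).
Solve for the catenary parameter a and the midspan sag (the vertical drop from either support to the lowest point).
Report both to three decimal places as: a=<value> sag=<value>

seed: a₀ = √(S³/(24(L−S))) = √(127.562³/(24·21.050)) = 64.098860
iter 1: u=0.995041  f(a)=+1.067e+00  f'(a)=-7.242e-01  a ← 64.098860 − (+1.067e+00/-7.242e-01) = 65.572263
iter 2: u=0.972683  f(a)=+3.790e-02  f'(a)=-6.736e-01  a ← 65.572263 − (+3.790e-02/-6.736e-01) = 65.628530
iter 3: u=0.971849  f(a)=+5.171e-05  f'(a)=-6.717e-01  a ← 65.628530 − (+5.171e-05/-6.717e-01) = 65.628607
iter 4: u=0.971848  f(a)=+9.663e-11  f'(a)=-6.717e-01  a ← 65.628607 − (+9.663e-11/-6.717e-01) = 65.628607
iter 5: u=0.971848  f(a)=-5.684e-14  f'(a)=-6.717e-01  a ← 65.628607 − (-5.684e-14/-6.717e-01) = 65.628607
converged: |Δa| < 1e-12 after 5 iterations
sag = a·(cosh(S/(2a)) − 1) = 65.628607·(cosh(0.971848) − 1) = 33.510163
T_max/T_min = cosh(S/(2a)) = 1.510603

a=65.629 sag=33.510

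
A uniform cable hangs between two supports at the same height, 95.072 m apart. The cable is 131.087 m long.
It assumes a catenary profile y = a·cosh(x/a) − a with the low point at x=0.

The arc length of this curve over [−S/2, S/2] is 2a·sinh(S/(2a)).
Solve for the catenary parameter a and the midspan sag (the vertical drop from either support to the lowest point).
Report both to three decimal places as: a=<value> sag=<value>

a=33.186 sag=40.280

seed: a₀ = √(S³/(24(L−S))) = √(95.072³/(24·36.015)) = 31.530555
iter 1: u=1.507617  f(a)=+4.322e+00  f'(a)=-2.848e+00  a ← 31.530555 − (+4.322e+00/-2.848e+00) = 33.048146
iter 2: u=1.438386  f(a)=+3.316e-01  f'(a)=-2.426e+00  a ← 33.048146 − (+3.316e-01/-2.426e+00) = 33.184831
iter 3: u=1.432462  f(a)=+2.311e-03  f'(a)=-2.392e+00  a ← 33.184831 − (+2.311e-03/-2.392e+00) = 33.185797
iter 4: u=1.432420  f(a)=+1.140e-07  f'(a)=-2.392e+00  a ← 33.185797 − (+1.140e-07/-2.392e+00) = 33.185797
iter 5: u=1.432420  f(a)=+0.000e+00  f'(a)=-2.392e+00  a ← 33.185797 − (+0.000e+00/-2.392e+00) = 33.185797
converged: |Δa| < 1e-12 after 5 iterations
sag = a·(cosh(S/(2a)) − 1) = 33.185797·(cosh(1.432420) − 1) = 40.280164
T_max/T_min = cosh(S/(2a)) = 2.213777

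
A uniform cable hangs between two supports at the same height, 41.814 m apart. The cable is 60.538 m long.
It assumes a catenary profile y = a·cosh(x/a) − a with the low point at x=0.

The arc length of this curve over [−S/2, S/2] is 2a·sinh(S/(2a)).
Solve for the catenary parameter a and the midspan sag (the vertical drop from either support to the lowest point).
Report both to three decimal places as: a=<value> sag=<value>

seed: a₀ = √(S³/(24(L−S))) = √(41.814³/(24·18.724)) = 12.754917
iter 1: u=1.639133  f(a)=+2.682e+00  f'(a)=-3.804e+00  a ← 12.754917 − (+2.682e+00/-3.804e+00) = 13.460002
iter 2: u=1.553269  f(a)=+2.385e-01  f'(a)=-3.155e+00  a ← 13.460002 − (+2.385e-01/-3.155e+00) = 13.535584
iter 3: u=1.544595  f(a)=+2.292e-03  f'(a)=-3.095e+00  a ← 13.535584 − (+2.292e-03/-3.095e+00) = 13.536325
iter 4: u=1.544511  f(a)=+2.161e-07  f'(a)=-3.094e+00  a ← 13.536325 − (+2.161e-07/-3.094e+00) = 13.536325
iter 5: u=1.544511  f(a)=-1.421e-14  f'(a)=-3.094e+00  a ← 13.536325 − (-1.421e-14/-3.094e+00) = 13.536325
converged: |Δa| < 1e-12 after 5 iterations
sag = a·(cosh(S/(2a)) − 1) = 13.536325·(cosh(1.544511) − 1) = 19.621547
T_max/T_min = cosh(S/(2a)) = 2.449548

a=13.536 sag=19.622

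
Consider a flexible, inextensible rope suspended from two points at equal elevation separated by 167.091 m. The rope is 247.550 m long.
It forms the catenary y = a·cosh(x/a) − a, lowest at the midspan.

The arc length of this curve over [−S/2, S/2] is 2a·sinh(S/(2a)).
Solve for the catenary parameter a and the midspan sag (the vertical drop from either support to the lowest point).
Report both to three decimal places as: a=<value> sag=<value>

seed: a₀ = √(S³/(24(L−S))) = √(167.091³/(24·80.459)) = 49.151486
iter 1: u=1.699755  f(a)=+1.246e+01  f'(a)=-4.323e+00  a ← 49.151486 − (+1.246e+01/-4.323e+00) = 52.032822
iter 2: u=1.605631  f(a)=+1.179e+00  f'(a)=-3.540e+00  a ← 52.032822 − (+1.179e+00/-3.540e+00) = 52.365966
iter 3: u=1.595416  f(a)=+1.301e-02  f'(a)=-3.462e+00  a ← 52.365966 − (+1.301e-02/-3.462e+00) = 52.369725
iter 4: u=1.595301  f(a)=+1.623e-06  f'(a)=-3.461e+00  a ← 52.369725 − (+1.623e-06/-3.461e+00) = 52.369725
iter 5: u=1.595301  f(a)=+2.842e-14  f'(a)=-3.461e+00  a ← 52.369725 − (+2.842e-14/-3.461e+00) = 52.369725
converged: |Δa| < 1e-12 after 5 iterations
sag = a·(cosh(S/(2a)) − 1) = 52.369725·(cosh(1.595301) − 1) = 82.028336
T_max/T_min = cosh(S/(2a)) = 2.566331

a=52.370 sag=82.028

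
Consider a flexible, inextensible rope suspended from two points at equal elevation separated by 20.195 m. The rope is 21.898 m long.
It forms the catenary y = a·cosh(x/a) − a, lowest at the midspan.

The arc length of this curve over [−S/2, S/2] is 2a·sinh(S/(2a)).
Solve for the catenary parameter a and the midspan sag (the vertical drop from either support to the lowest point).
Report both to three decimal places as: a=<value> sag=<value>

a=14.372 sag=3.696

seed: a₀ = √(S³/(24(L−S))) = √(20.195³/(24·1.703)) = 14.195570
iter 1: u=0.711313  f(a)=+4.361e-02  f'(a)=-2.523e-01  a ← 14.195570 − (+4.361e-02/-2.523e-01) = 14.368406
iter 2: u=0.702757  f(a)=+8.092e-04  f'(a)=-2.430e-01  a ← 14.368406 − (+8.092e-04/-2.430e-01) = 14.371736
iter 3: u=0.702594  f(a)=+2.903e-07  f'(a)=-2.428e-01  a ← 14.371736 − (+2.903e-07/-2.428e-01) = 14.371737
iter 4: u=0.702594  f(a)=+3.908e-14  f'(a)=-2.428e-01  a ← 14.371737 − (+3.908e-14/-2.428e-01) = 14.371737
converged: |Δa| < 1e-12 after 4 iterations
sag = a·(cosh(S/(2a)) − 1) = 14.371737·(cosh(0.702594) − 1) = 3.695566
T_max/T_min = cosh(S/(2a)) = 1.257141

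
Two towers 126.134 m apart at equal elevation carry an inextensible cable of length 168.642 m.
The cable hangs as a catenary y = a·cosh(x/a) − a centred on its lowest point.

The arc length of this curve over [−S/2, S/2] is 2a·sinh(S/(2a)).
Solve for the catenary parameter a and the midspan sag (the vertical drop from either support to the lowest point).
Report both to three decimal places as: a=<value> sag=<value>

seed: a₀ = √(S³/(24(L−S))) = √(126.134³/(24·42.508)) = 44.351396
iter 1: u=1.421985  f(a)=+4.510e+00  f'(a)=-2.334e+00  a ← 44.351396 − (+4.510e+00/-2.334e+00) = 46.284286
iter 2: u=1.362601  f(a)=+3.116e-01  f'(a)=-2.021e+00  a ← 46.284286 − (+3.116e-01/-2.021e+00) = 46.438457
iter 3: u=1.358077  f(a)=+1.731e-03  f'(a)=-1.999e+00  a ← 46.438457 − (+1.731e-03/-1.999e+00) = 46.439323
iter 4: u=1.358052  f(a)=+5.411e-08  f'(a)=-1.999e+00  a ← 46.439323 − (+5.411e-08/-1.999e+00) = 46.439323
iter 5: u=1.358052  f(a)=+0.000e+00  f'(a)=-1.999e+00  a ← 46.439323 − (+0.000e+00/-1.999e+00) = 46.439323
converged: |Δa| < 1e-12 after 5 iterations
sag = a·(cosh(S/(2a)) − 1) = 46.439323·(cosh(1.358052) − 1) = 49.824075
T_max/T_min = cosh(S/(2a)) = 2.072885

a=46.439 sag=49.824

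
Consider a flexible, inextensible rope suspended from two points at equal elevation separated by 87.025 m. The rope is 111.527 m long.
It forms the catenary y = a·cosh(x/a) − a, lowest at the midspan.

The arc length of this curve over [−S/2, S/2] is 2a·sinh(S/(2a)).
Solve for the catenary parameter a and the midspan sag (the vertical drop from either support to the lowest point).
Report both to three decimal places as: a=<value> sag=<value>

seed: a₀ = √(S³/(24(L−S))) = √(87.025³/(24·24.502)) = 33.478012
iter 1: u=1.299734  f(a)=+2.155e+00  f'(a)=-1.726e+00  a ← 33.478012 − (+2.155e+00/-1.726e+00) = 34.726129
iter 2: u=1.253019  f(a)=+1.264e-01  f'(a)=-1.529e+00  a ← 34.726129 − (+1.264e-01/-1.529e+00) = 34.808756
iter 3: u=1.250045  f(a)=+4.945e-04  f'(a)=-1.517e+00  a ← 34.808756 − (+4.945e-04/-1.517e+00) = 34.809081
iter 4: u=1.250033  f(a)=+7.637e-09  f'(a)=-1.517e+00  a ← 34.809081 − (+7.637e-09/-1.517e+00) = 34.809081
iter 5: u=1.250033  f(a)=-1.421e-14  f'(a)=-1.517e+00  a ← 34.809081 − (-1.421e-14/-1.517e+00) = 34.809081
converged: |Δa| < 1e-12 after 5 iterations
sag = a·(cosh(S/(2a)) − 1) = 34.809081·(cosh(1.250033) − 1) = 30.927058
T_max/T_min = cosh(S/(2a)) = 1.888477

a=34.809 sag=30.927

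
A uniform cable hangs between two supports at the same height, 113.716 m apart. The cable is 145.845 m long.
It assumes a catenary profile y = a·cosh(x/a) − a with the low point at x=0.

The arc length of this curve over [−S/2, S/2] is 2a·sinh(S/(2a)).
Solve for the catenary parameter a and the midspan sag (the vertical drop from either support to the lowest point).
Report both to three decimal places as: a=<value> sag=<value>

a=45.412 sag=40.495

seed: a₀ = √(S³/(24(L−S))) = √(113.716³/(24·32.129)) = 43.669492
iter 1: u=1.302007  f(a)=+2.836e+00  f'(a)=-1.736e+00  a ← 43.669492 − (+2.836e+00/-1.736e+00) = 45.302575
iter 2: u=1.255072  f(a)=+1.668e-01  f'(a)=-1.538e+00  a ← 45.302575 − (+1.668e-01/-1.538e+00) = 45.411078
iter 3: u=1.252073  f(a)=+6.573e-04  f'(a)=-1.526e+00  a ← 45.411078 − (+6.573e-04/-1.526e+00) = 45.411509
iter 4: u=1.252061  f(a)=+1.029e-08  f'(a)=-1.525e+00  a ← 45.411509 − (+1.029e-08/-1.525e+00) = 45.411509
iter 5: u=1.252061  f(a)=+0.000e+00  f'(a)=-1.525e+00  a ← 45.411509 − (+0.000e+00/-1.525e+00) = 45.411509
converged: |Δa| < 1e-12 after 5 iterations
sag = a·(cosh(S/(2a)) − 1) = 45.411509·(cosh(1.252061) − 1) = 40.494813
T_max/T_min = cosh(S/(2a)) = 1.891730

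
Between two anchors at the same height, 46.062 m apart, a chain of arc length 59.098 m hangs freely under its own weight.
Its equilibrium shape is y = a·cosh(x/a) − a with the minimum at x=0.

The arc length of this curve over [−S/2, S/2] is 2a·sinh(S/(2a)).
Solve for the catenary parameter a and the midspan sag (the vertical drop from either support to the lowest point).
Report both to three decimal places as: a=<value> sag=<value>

seed: a₀ = √(S³/(24(L−S))) = √(46.062³/(24·13.036)) = 17.674063
iter 1: u=1.303096  f(a)=+1.153e+00  f'(a)=-1.741e+00  a ← 17.674063 − (+1.153e+00/-1.741e+00) = 18.335981
iter 2: u=1.256055  f(a)=+6.791e-02  f'(a)=-1.542e+00  a ← 18.335981 − (+6.791e-02/-1.542e+00) = 18.380035
iter 3: u=1.253044  f(a)=+2.685e-04  f'(a)=-1.529e+00  a ← 18.380035 − (+2.685e-04/-1.529e+00) = 18.380211
iter 4: u=1.253032  f(a)=+4.231e-09  f'(a)=-1.529e+00  a ← 18.380211 − (+4.231e-09/-1.529e+00) = 18.380211
iter 5: u=1.253032  f(a)=+1.421e-14  f'(a)=-1.529e+00  a ← 18.380211 − (+1.421e-14/-1.529e+00) = 18.380211
converged: |Δa| < 1e-12 after 5 iterations
sag = a·(cosh(S/(2a)) − 1) = 18.380211·(cosh(1.253032) − 1) = 16.418863
T_max/T_min = cosh(S/(2a)) = 1.893290

a=18.380 sag=16.419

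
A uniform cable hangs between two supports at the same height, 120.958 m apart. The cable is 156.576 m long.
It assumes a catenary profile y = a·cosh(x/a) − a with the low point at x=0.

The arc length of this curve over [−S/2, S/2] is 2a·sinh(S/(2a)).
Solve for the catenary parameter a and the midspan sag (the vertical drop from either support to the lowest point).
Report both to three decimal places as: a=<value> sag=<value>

seed: a₀ = √(S³/(24(L−S))) = √(120.958³/(24·35.618)) = 45.500012
iter 1: u=1.329208  f(a)=+3.282e+00  f'(a)=-1.860e+00  a ← 45.500012 − (+3.282e+00/-1.860e+00) = 47.264345
iter 2: u=1.279590  f(a)=+2.006e-01  f'(a)=-1.639e+00  a ← 47.264345 − (+2.006e-01/-1.639e+00) = 47.386696
iter 3: u=1.276286  f(a)=+8.568e-04  f'(a)=-1.625e+00  a ← 47.386696 − (+8.568e-04/-1.625e+00) = 47.387223
iter 4: u=1.276272  f(a)=+1.578e-08  f'(a)=-1.625e+00  a ← 47.387223 − (+1.578e-08/-1.625e+00) = 47.387223
iter 5: u=1.276272  f(a)=+0.000e+00  f'(a)=-1.625e+00  a ← 47.387223 − (+0.000e+00/-1.625e+00) = 47.387223
converged: |Δa| < 1e-12 after 5 iterations
sag = a·(cosh(S/(2a)) − 1) = 47.387223·(cosh(1.276272) − 1) = 44.125398
T_max/T_min = cosh(S/(2a)) = 1.931167

a=47.387 sag=44.125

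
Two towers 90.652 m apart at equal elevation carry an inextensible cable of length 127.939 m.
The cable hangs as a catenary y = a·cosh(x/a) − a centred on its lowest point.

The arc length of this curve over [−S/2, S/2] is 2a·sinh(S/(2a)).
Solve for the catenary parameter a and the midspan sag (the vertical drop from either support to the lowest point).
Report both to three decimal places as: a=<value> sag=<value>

seed: a₀ = √(S³/(24(L−S))) = √(90.652³/(24·37.287)) = 28.852387
iter 1: u=1.570962  f(a)=+4.881e+00  f'(a)=-3.281e+00  a ← 28.852387 − (+4.881e+00/-3.281e+00) = 30.339826
iter 2: u=1.493944  f(a)=+4.028e-01  f'(a)=-2.760e+00  a ← 30.339826 − (+4.028e-01/-2.760e+00) = 30.485773
iter 3: u=1.486792  f(a)=+3.290e-03  f'(a)=-2.715e+00  a ← 30.485773 − (+3.290e-03/-2.715e+00) = 30.486984
iter 4: u=1.486733  f(a)=+2.233e-07  f'(a)=-2.715e+00  a ← 30.486984 − (+2.233e-07/-2.715e+00) = 30.486985
iter 5: u=1.486733  f(a)=-1.421e-14  f'(a)=-2.715e+00  a ← 30.486985 − (-1.421e-14/-2.715e+00) = 30.486985
converged: |Δa| < 1e-12 after 5 iterations
sag = a·(cosh(S/(2a)) − 1) = 30.486985·(cosh(1.486733) − 1) = 40.375934
T_max/T_min = cosh(S/(2a)) = 2.324366

a=30.487 sag=40.376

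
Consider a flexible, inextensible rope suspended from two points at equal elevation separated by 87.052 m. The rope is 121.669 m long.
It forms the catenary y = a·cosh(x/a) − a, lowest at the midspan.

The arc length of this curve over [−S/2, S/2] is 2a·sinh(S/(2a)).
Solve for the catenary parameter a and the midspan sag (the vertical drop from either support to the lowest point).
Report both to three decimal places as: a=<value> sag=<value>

a=29.726 sag=37.983

seed: a₀ = √(S³/(24(L−S))) = √(87.052³/(24·34.617)) = 28.178495
iter 1: u=1.544653  f(a)=+4.372e+00  f'(a)=-3.095e+00  a ← 28.178495 − (+4.372e+00/-3.095e+00) = 29.590991
iter 2: u=1.470921  f(a)=+3.503e-01  f'(a)=-2.618e+00  a ← 29.590991 − (+3.503e-01/-2.618e+00) = 29.724798
iter 3: u=1.464299  f(a)=+2.680e-03  f'(a)=-2.578e+00  a ← 29.724798 − (+2.680e-03/-2.578e+00) = 29.725838
iter 4: u=1.464248  f(a)=+1.596e-07  f'(a)=-2.577e+00  a ← 29.725838 − (+1.596e-07/-2.577e+00) = 29.725838
iter 5: u=1.464248  f(a)=-1.421e-14  f'(a)=-2.577e+00  a ← 29.725838 − (-1.421e-14/-2.577e+00) = 29.725838
converged: |Δa| < 1e-12 after 5 iterations
sag = a·(cosh(S/(2a)) − 1) = 29.725838·(cosh(1.464248) − 1) = 37.982816
T_max/T_min = cosh(S/(2a)) = 2.277771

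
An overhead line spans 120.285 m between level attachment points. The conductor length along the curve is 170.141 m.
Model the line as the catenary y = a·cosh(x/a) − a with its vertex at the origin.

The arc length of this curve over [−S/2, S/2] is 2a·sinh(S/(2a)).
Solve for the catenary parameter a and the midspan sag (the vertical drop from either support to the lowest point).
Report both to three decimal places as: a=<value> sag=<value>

a=40.314 sag=53.826

seed: a₀ = √(S³/(24(L−S))) = √(120.285³/(24·49.856)) = 38.137557
iter 1: u=1.576989  f(a)=+6.579e+00  f'(a)=-3.325e+00  a ← 38.137557 − (+6.579e+00/-3.325e+00) = 40.116179
iter 2: u=1.499208  f(a)=+5.467e-01  f'(a)=-2.794e+00  a ← 40.116179 − (+5.467e-01/-2.794e+00) = 40.311875
iter 3: u=1.491930  f(a)=+4.530e-03  f'(a)=-2.747e+00  a ← 40.311875 − (+4.530e-03/-2.747e+00) = 40.313524
iter 4: u=1.491869  f(a)=+3.168e-07  f'(a)=-2.747e+00  a ← 40.313524 − (+3.168e-07/-2.747e+00) = 40.313524
iter 5: u=1.491869  f(a)=-2.842e-14  f'(a)=-2.747e+00  a ← 40.313524 − (-2.842e-14/-2.747e+00) = 40.313524
converged: |Δa| < 1e-12 after 5 iterations
sag = a·(cosh(S/(2a)) − 1) = 40.313524·(cosh(1.491869) − 1) = 53.825576
T_max/T_min = cosh(S/(2a)) = 2.335174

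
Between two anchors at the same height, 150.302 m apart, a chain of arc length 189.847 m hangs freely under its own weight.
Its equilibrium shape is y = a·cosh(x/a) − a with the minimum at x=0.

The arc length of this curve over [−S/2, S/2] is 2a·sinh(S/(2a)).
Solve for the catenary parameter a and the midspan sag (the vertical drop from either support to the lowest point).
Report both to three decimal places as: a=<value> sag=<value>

a=62.044 sag=51.358

seed: a₀ = √(S³/(24(L−S))) = √(150.302³/(24·39.545)) = 59.813020
iter 1: u=1.256432  f(a)=+3.241e+00  f'(a)=-1.543e+00  a ← 59.813020 − (+3.241e+00/-1.543e+00) = 61.913443
iter 2: u=1.213807  f(a)=+1.786e-01  f'(a)=-1.377e+00  a ← 61.913443 − (+1.786e-01/-1.377e+00) = 62.043080
iter 3: u=1.211271  f(a)=+6.118e-04  f'(a)=-1.368e+00  a ← 62.043080 − (+6.118e-04/-1.368e+00) = 62.043527
iter 4: u=1.211263  f(a)=+7.237e-09  f'(a)=-1.368e+00  a ← 62.043527 − (+7.237e-09/-1.368e+00) = 62.043527
iter 5: u=1.211263  f(a)=+0.000e+00  f'(a)=-1.368e+00  a ← 62.043527 − (+0.000e+00/-1.368e+00) = 62.043527
converged: |Δa| < 1e-12 after 5 iterations
sag = a·(cosh(S/(2a)) − 1) = 62.043527·(cosh(1.211263) − 1) = 51.357840
T_max/T_min = cosh(S/(2a)) = 1.827771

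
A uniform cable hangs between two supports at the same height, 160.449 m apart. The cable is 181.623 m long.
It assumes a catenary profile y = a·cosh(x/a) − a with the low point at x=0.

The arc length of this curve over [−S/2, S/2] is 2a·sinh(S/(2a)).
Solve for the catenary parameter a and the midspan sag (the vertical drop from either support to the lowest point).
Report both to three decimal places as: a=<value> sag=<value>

seed: a₀ = √(S³/(24(L−S))) = √(160.449³/(24·21.174)) = 90.156791
iter 1: u=0.889833  f(a)=+8.543e-01  f'(a)=-5.080e-01  a ← 90.156791 − (+8.543e-01/-5.080e-01) = 91.838491
iter 2: u=0.873539  f(a)=+2.449e-02  f'(a)=-4.792e-01  a ← 91.838491 − (+2.449e-02/-4.792e-01) = 91.889589
iter 3: u=0.873053  f(a)=+2.144e-05  f'(a)=-4.784e-01  a ← 91.889589 − (+2.144e-05/-4.784e-01) = 91.889634
iter 4: u=0.873053  f(a)=+1.646e-11  f'(a)=-4.784e-01  a ← 91.889634 − (+1.646e-11/-4.784e-01) = 91.889634
converged: |Δa| < 1e-12 after 4 iterations
sag = a·(cosh(S/(2a)) − 1) = 91.889634·(cosh(0.873053) − 1) = 37.301826
T_max/T_min = cosh(S/(2a)) = 1.405942

a=91.890 sag=37.302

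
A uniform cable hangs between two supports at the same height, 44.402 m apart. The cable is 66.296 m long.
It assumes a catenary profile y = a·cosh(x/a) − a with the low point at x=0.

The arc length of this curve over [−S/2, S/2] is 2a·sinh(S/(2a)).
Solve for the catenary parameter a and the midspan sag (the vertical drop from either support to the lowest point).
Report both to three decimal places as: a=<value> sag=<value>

a=13.771 sag=22.124

seed: a₀ = √(S³/(24(L−S))) = √(44.402³/(24·21.894)) = 12.907306
iter 1: u=1.720034  f(a)=+3.476e+00  f'(a)=-4.508e+00  a ← 12.907306 − (+3.476e+00/-4.508e+00) = 13.678441
iter 2: u=1.623065  f(a)=+3.359e-01  f'(a)=-3.676e+00  a ← 13.678441 − (+3.359e-01/-3.676e+00) = 13.769832
iter 3: u=1.612293  f(a)=+3.877e-03  f'(a)=-3.591e+00  a ← 13.769832 − (+3.877e-03/-3.591e+00) = 13.770912
iter 4: u=1.612166  f(a)=+5.296e-07  f'(a)=-3.590e+00  a ← 13.770912 − (+5.296e-07/-3.590e+00) = 13.770912
iter 5: u=1.612166  f(a)=+1.421e-14  f'(a)=-3.590e+00  a ← 13.770912 − (+1.421e-14/-3.590e+00) = 13.770912
converged: |Δa| < 1e-12 after 5 iterations
sag = a·(cosh(S/(2a)) − 1) = 13.770912·(cosh(1.612166) − 1) = 22.123766
T_max/T_min = cosh(S/(2a)) = 2.606558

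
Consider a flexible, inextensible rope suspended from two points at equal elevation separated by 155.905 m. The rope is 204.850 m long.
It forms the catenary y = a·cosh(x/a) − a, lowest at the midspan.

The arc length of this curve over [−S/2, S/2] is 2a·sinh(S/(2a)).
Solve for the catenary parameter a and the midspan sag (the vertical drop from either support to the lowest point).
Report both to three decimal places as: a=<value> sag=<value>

a=59.300 sag=59.053

seed: a₀ = √(S³/(24(L−S))) = √(155.905³/(24·48.945)) = 56.797638
iter 1: u=1.372460  f(a)=+4.822e+00  f'(a)=-2.071e+00  a ← 56.797638 − (+4.822e+00/-2.071e+00) = 59.126264
iter 2: u=1.318407  f(a)=+3.124e-01  f'(a)=-1.810e+00  a ← 59.126264 − (+3.124e-01/-1.810e+00) = 59.298828
iter 3: u=1.314571  f(a)=+1.512e-03  f'(a)=-1.793e+00  a ← 59.298828 − (+1.512e-03/-1.793e+00) = 59.299671
iter 4: u=1.314552  f(a)=+3.581e-08  f'(a)=-1.793e+00  a ← 59.299671 − (+3.581e-08/-1.793e+00) = 59.299671
iter 5: u=1.314552  f(a)=+2.842e-14  f'(a)=-1.793e+00  a ← 59.299671 − (+2.842e-14/-1.793e+00) = 59.299671
converged: |Δa| < 1e-12 after 5 iterations
sag = a·(cosh(S/(2a)) − 1) = 59.299671·(cosh(1.314552) − 1) = 59.052902
T_max/T_min = cosh(S/(2a)) = 1.995839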